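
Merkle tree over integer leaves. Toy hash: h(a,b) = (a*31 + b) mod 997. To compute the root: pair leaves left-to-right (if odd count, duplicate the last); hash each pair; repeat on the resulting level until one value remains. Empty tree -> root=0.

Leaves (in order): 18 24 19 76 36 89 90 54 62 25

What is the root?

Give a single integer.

Answer: 167

Derivation:
L0: [18, 24, 19, 76, 36, 89, 90, 54, 62, 25]
L1: h(18,24)=(18*31+24)%997=582 h(19,76)=(19*31+76)%997=665 h(36,89)=(36*31+89)%997=208 h(90,54)=(90*31+54)%997=850 h(62,25)=(62*31+25)%997=950 -> [582, 665, 208, 850, 950]
L2: h(582,665)=(582*31+665)%997=761 h(208,850)=(208*31+850)%997=319 h(950,950)=(950*31+950)%997=490 -> [761, 319, 490]
L3: h(761,319)=(761*31+319)%997=979 h(490,490)=(490*31+490)%997=725 -> [979, 725]
L4: h(979,725)=(979*31+725)%997=167 -> [167]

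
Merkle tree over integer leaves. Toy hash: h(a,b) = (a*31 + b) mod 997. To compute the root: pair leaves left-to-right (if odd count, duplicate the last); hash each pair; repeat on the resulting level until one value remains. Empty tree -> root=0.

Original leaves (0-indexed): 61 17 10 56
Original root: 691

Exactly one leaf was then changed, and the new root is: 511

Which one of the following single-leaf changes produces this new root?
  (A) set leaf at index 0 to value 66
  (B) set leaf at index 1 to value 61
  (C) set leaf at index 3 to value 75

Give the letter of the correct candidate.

Original leaves: [61, 17, 10, 56]
Target new root: 511
Try each candidate change and compute the resulting root:
Candidate A: set leaf[0] = 66 -> leaves = [66, 17, 10, 56]
  L0: [66, 17, 10, 56]
  L1: h(66,17)=(66*31+17)%997=69 h(10,56)=(10*31+56)%997=366 -> [69, 366]
  L2: h(69,366)=(69*31+366)%997=511 -> [511]
  root = 511 == target 511  ** MATCH **
Candidate B: set leaf[1] = 61 -> leaves = [61, 61, 10, 56]
  L0: [61, 61, 10, 56]
  L1: h(61,61)=(61*31+61)%997=955 h(10,56)=(10*31+56)%997=366 -> [955, 366]
  L2: h(955,366)=(955*31+366)%997=61 -> [61]
  root = 61 != target 511
Candidate C: set leaf[3] = 75 -> leaves = [61, 17, 10, 75]
  L0: [61, 17, 10, 75]
  L1: h(61,17)=(61*31+17)%997=911 h(10,75)=(10*31+75)%997=385 -> [911, 385]
  L2: h(911,385)=(911*31+385)%997=710 -> [710]
  root = 710 != target 511
Candidate A produces the target root.

Answer: A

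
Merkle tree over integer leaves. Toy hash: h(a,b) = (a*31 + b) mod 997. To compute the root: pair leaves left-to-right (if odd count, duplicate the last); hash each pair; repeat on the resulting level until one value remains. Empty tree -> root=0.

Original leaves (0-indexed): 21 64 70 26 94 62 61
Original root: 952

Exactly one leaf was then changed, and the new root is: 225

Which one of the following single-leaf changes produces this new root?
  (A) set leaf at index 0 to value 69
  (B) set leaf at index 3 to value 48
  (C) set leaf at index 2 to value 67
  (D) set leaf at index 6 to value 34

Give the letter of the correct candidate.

Answer: A

Derivation:
Original leaves: [21, 64, 70, 26, 94, 62, 61]
Target new root: 225
Try each candidate change and compute the resulting root:
Candidate A: set leaf[0] = 69 -> leaves = [69, 64, 70, 26, 94, 62, 61]
  L0: [69, 64, 70, 26, 94, 62, 61]
  L1: h(69,64)=(69*31+64)%997=209 h(70,26)=(70*31+26)%997=202 h(94,62)=(94*31+62)%997=982 h(61,61)=(61*31+61)%997=955 -> [209, 202, 982, 955]
  L2: h(209,202)=(209*31+202)%997=699 h(982,955)=(982*31+955)%997=490 -> [699, 490]
  L3: h(699,490)=(699*31+490)%997=225 -> [225]
  root = 225 == target 225  ** MATCH **
Candidate B: set leaf[3] = 48 -> leaves = [21, 64, 70, 48, 94, 62, 61]
  L0: [21, 64, 70, 48, 94, 62, 61]
  L1: h(21,64)=(21*31+64)%997=715 h(70,48)=(70*31+48)%997=224 h(94,62)=(94*31+62)%997=982 h(61,61)=(61*31+61)%997=955 -> [715, 224, 982, 955]
  L2: h(715,224)=(715*31+224)%997=455 h(982,955)=(982*31+955)%997=490 -> [455, 490]
  L3: h(455,490)=(455*31+490)%997=637 -> [637]
  root = 637 != target 225
Candidate C: set leaf[2] = 67 -> leaves = [21, 64, 67, 26, 94, 62, 61]
  L0: [21, 64, 67, 26, 94, 62, 61]
  L1: h(21,64)=(21*31+64)%997=715 h(67,26)=(67*31+26)%997=109 h(94,62)=(94*31+62)%997=982 h(61,61)=(61*31+61)%997=955 -> [715, 109, 982, 955]
  L2: h(715,109)=(715*31+109)%997=340 h(982,955)=(982*31+955)%997=490 -> [340, 490]
  L3: h(340,490)=(340*31+490)%997=63 -> [63]
  root = 63 != target 225
Candidate D: set leaf[6] = 34 -> leaves = [21, 64, 70, 26, 94, 62, 34]
  L0: [21, 64, 70, 26, 94, 62, 34]
  L1: h(21,64)=(21*31+64)%997=715 h(70,26)=(70*31+26)%997=202 h(94,62)=(94*31+62)%997=982 h(34,34)=(34*31+34)%997=91 -> [715, 202, 982, 91]
  L2: h(715,202)=(715*31+202)%997=433 h(982,91)=(982*31+91)%997=623 -> [433, 623]
  L3: h(433,623)=(433*31+623)%997=88 -> [88]
  root = 88 != target 225
Candidate A produces the target root.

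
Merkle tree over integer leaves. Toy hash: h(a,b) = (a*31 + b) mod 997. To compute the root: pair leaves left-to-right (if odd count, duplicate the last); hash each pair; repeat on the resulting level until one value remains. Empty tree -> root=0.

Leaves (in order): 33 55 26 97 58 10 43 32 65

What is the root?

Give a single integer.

Answer: 213

Derivation:
L0: [33, 55, 26, 97, 58, 10, 43, 32, 65]
L1: h(33,55)=(33*31+55)%997=81 h(26,97)=(26*31+97)%997=903 h(58,10)=(58*31+10)%997=811 h(43,32)=(43*31+32)%997=368 h(65,65)=(65*31+65)%997=86 -> [81, 903, 811, 368, 86]
L2: h(81,903)=(81*31+903)%997=423 h(811,368)=(811*31+368)%997=584 h(86,86)=(86*31+86)%997=758 -> [423, 584, 758]
L3: h(423,584)=(423*31+584)%997=736 h(758,758)=(758*31+758)%997=328 -> [736, 328]
L4: h(736,328)=(736*31+328)%997=213 -> [213]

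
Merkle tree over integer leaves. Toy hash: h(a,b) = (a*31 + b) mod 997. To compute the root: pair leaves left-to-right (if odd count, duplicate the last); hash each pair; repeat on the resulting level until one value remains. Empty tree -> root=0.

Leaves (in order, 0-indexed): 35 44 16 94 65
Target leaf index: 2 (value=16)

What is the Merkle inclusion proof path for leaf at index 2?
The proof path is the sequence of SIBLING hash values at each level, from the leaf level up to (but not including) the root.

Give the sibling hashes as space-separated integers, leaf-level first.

L0 (leaves): [35, 44, 16, 94, 65], target index=2
L1: h(35,44)=(35*31+44)%997=132 [pair 0] h(16,94)=(16*31+94)%997=590 [pair 1] h(65,65)=(65*31+65)%997=86 [pair 2] -> [132, 590, 86]
  Sibling for proof at L0: 94
L2: h(132,590)=(132*31+590)%997=694 [pair 0] h(86,86)=(86*31+86)%997=758 [pair 1] -> [694, 758]
  Sibling for proof at L1: 132
L3: h(694,758)=(694*31+758)%997=338 [pair 0] -> [338]
  Sibling for proof at L2: 758
Root: 338
Proof path (sibling hashes from leaf to root): [94, 132, 758]

Answer: 94 132 758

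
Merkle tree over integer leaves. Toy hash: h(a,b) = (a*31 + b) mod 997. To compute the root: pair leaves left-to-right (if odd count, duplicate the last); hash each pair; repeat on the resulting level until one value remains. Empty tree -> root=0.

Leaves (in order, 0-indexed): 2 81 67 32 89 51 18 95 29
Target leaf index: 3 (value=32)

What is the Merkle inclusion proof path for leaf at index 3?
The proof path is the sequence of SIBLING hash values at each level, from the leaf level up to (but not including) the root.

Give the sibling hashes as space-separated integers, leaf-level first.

L0 (leaves): [2, 81, 67, 32, 89, 51, 18, 95, 29], target index=3
L1: h(2,81)=(2*31+81)%997=143 [pair 0] h(67,32)=(67*31+32)%997=115 [pair 1] h(89,51)=(89*31+51)%997=816 [pair 2] h(18,95)=(18*31+95)%997=653 [pair 3] h(29,29)=(29*31+29)%997=928 [pair 4] -> [143, 115, 816, 653, 928]
  Sibling for proof at L0: 67
L2: h(143,115)=(143*31+115)%997=560 [pair 0] h(816,653)=(816*31+653)%997=27 [pair 1] h(928,928)=(928*31+928)%997=783 [pair 2] -> [560, 27, 783]
  Sibling for proof at L1: 143
L3: h(560,27)=(560*31+27)%997=438 [pair 0] h(783,783)=(783*31+783)%997=131 [pair 1] -> [438, 131]
  Sibling for proof at L2: 27
L4: h(438,131)=(438*31+131)%997=748 [pair 0] -> [748]
  Sibling for proof at L3: 131
Root: 748
Proof path (sibling hashes from leaf to root): [67, 143, 27, 131]

Answer: 67 143 27 131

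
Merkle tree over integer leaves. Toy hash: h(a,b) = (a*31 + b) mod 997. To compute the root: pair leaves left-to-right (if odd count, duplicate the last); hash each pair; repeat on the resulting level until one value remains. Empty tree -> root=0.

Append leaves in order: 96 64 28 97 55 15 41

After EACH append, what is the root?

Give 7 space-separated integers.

Answer: 96 49 421 490 723 440 32

Derivation:
After append 96 (leaves=[96]):
  L0: [96]
  root=96
After append 64 (leaves=[96, 64]):
  L0: [96, 64]
  L1: h(96,64)=(96*31+64)%997=49 -> [49]
  root=49
After append 28 (leaves=[96, 64, 28]):
  L0: [96, 64, 28]
  L1: h(96,64)=(96*31+64)%997=49 h(28,28)=(28*31+28)%997=896 -> [49, 896]
  L2: h(49,896)=(49*31+896)%997=421 -> [421]
  root=421
After append 97 (leaves=[96, 64, 28, 97]):
  L0: [96, 64, 28, 97]
  L1: h(96,64)=(96*31+64)%997=49 h(28,97)=(28*31+97)%997=965 -> [49, 965]
  L2: h(49,965)=(49*31+965)%997=490 -> [490]
  root=490
After append 55 (leaves=[96, 64, 28, 97, 55]):
  L0: [96, 64, 28, 97, 55]
  L1: h(96,64)=(96*31+64)%997=49 h(28,97)=(28*31+97)%997=965 h(55,55)=(55*31+55)%997=763 -> [49, 965, 763]
  L2: h(49,965)=(49*31+965)%997=490 h(763,763)=(763*31+763)%997=488 -> [490, 488]
  L3: h(490,488)=(490*31+488)%997=723 -> [723]
  root=723
After append 15 (leaves=[96, 64, 28, 97, 55, 15]):
  L0: [96, 64, 28, 97, 55, 15]
  L1: h(96,64)=(96*31+64)%997=49 h(28,97)=(28*31+97)%997=965 h(55,15)=(55*31+15)%997=723 -> [49, 965, 723]
  L2: h(49,965)=(49*31+965)%997=490 h(723,723)=(723*31+723)%997=205 -> [490, 205]
  L3: h(490,205)=(490*31+205)%997=440 -> [440]
  root=440
After append 41 (leaves=[96, 64, 28, 97, 55, 15, 41]):
  L0: [96, 64, 28, 97, 55, 15, 41]
  L1: h(96,64)=(96*31+64)%997=49 h(28,97)=(28*31+97)%997=965 h(55,15)=(55*31+15)%997=723 h(41,41)=(41*31+41)%997=315 -> [49, 965, 723, 315]
  L2: h(49,965)=(49*31+965)%997=490 h(723,315)=(723*31+315)%997=794 -> [490, 794]
  L3: h(490,794)=(490*31+794)%997=32 -> [32]
  root=32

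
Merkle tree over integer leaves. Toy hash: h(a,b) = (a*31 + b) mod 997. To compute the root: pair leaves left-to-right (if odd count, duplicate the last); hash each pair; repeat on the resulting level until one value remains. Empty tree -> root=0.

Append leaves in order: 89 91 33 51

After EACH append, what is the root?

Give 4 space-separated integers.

After append 89 (leaves=[89]):
  L0: [89]
  root=89
After append 91 (leaves=[89, 91]):
  L0: [89, 91]
  L1: h(89,91)=(89*31+91)%997=856 -> [856]
  root=856
After append 33 (leaves=[89, 91, 33]):
  L0: [89, 91, 33]
  L1: h(89,91)=(89*31+91)%997=856 h(33,33)=(33*31+33)%997=59 -> [856, 59]
  L2: h(856,59)=(856*31+59)%997=673 -> [673]
  root=673
After append 51 (leaves=[89, 91, 33, 51]):
  L0: [89, 91, 33, 51]
  L1: h(89,91)=(89*31+91)%997=856 h(33,51)=(33*31+51)%997=77 -> [856, 77]
  L2: h(856,77)=(856*31+77)%997=691 -> [691]
  root=691

Answer: 89 856 673 691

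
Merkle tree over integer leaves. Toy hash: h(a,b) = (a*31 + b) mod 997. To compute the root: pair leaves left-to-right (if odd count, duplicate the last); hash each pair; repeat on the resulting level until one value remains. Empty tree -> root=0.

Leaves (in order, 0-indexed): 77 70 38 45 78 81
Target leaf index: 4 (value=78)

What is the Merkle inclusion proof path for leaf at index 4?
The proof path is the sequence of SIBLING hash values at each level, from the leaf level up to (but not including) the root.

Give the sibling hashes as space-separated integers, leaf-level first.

L0 (leaves): [77, 70, 38, 45, 78, 81], target index=4
L1: h(77,70)=(77*31+70)%997=463 [pair 0] h(38,45)=(38*31+45)%997=226 [pair 1] h(78,81)=(78*31+81)%997=505 [pair 2] -> [463, 226, 505]
  Sibling for proof at L0: 81
L2: h(463,226)=(463*31+226)%997=621 [pair 0] h(505,505)=(505*31+505)%997=208 [pair 1] -> [621, 208]
  Sibling for proof at L1: 505
L3: h(621,208)=(621*31+208)%997=516 [pair 0] -> [516]
  Sibling for proof at L2: 621
Root: 516
Proof path (sibling hashes from leaf to root): [81, 505, 621]

Answer: 81 505 621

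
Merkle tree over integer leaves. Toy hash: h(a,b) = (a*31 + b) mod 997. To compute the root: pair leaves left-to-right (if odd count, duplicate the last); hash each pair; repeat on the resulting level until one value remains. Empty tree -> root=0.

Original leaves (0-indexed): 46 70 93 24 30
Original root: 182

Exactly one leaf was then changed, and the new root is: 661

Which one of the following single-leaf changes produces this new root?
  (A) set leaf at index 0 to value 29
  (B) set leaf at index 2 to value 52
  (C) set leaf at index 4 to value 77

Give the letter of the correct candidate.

Original leaves: [46, 70, 93, 24, 30]
Target new root: 661
Try each candidate change and compute the resulting root:
Candidate A: set leaf[0] = 29 -> leaves = [29, 70, 93, 24, 30]
  L0: [29, 70, 93, 24, 30]
  L1: h(29,70)=(29*31+70)%997=969 h(93,24)=(93*31+24)%997=913 h(30,30)=(30*31+30)%997=960 -> [969, 913, 960]
  L2: h(969,913)=(969*31+913)%997=45 h(960,960)=(960*31+960)%997=810 -> [45, 810]
  L3: h(45,810)=(45*31+810)%997=211 -> [211]
  root = 211 != target 661
Candidate B: set leaf[2] = 52 -> leaves = [46, 70, 52, 24, 30]
  L0: [46, 70, 52, 24, 30]
  L1: h(46,70)=(46*31+70)%997=499 h(52,24)=(52*31+24)%997=639 h(30,30)=(30*31+30)%997=960 -> [499, 639, 960]
  L2: h(499,639)=(499*31+639)%997=156 h(960,960)=(960*31+960)%997=810 -> [156, 810]
  L3: h(156,810)=(156*31+810)%997=661 -> [661]
  root = 661 == target 661  ** MATCH **
Candidate C: set leaf[4] = 77 -> leaves = [46, 70, 93, 24, 77]
  L0: [46, 70, 93, 24, 77]
  L1: h(46,70)=(46*31+70)%997=499 h(93,24)=(93*31+24)%997=913 h(77,77)=(77*31+77)%997=470 -> [499, 913, 470]
  L2: h(499,913)=(499*31+913)%997=430 h(470,470)=(470*31+470)%997=85 -> [430, 85]
  L3: h(430,85)=(430*31+85)%997=454 -> [454]
  root = 454 != target 661
Candidate B produces the target root.

Answer: B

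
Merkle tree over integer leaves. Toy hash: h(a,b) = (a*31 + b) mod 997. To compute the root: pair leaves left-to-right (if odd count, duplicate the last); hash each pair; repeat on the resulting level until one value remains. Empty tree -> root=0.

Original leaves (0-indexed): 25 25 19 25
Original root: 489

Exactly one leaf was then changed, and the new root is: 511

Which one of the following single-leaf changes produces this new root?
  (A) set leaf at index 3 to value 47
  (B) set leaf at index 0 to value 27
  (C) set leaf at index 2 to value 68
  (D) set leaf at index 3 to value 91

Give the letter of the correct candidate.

Answer: A

Derivation:
Original leaves: [25, 25, 19, 25]
Target new root: 511
Try each candidate change and compute the resulting root:
Candidate A: set leaf[3] = 47 -> leaves = [25, 25, 19, 47]
  L0: [25, 25, 19, 47]
  L1: h(25,25)=(25*31+25)%997=800 h(19,47)=(19*31+47)%997=636 -> [800, 636]
  L2: h(800,636)=(800*31+636)%997=511 -> [511]
  root = 511 == target 511  ** MATCH **
Candidate B: set leaf[0] = 27 -> leaves = [27, 25, 19, 25]
  L0: [27, 25, 19, 25]
  L1: h(27,25)=(27*31+25)%997=862 h(19,25)=(19*31+25)%997=614 -> [862, 614]
  L2: h(862,614)=(862*31+614)%997=417 -> [417]
  root = 417 != target 511
Candidate C: set leaf[2] = 68 -> leaves = [25, 25, 68, 25]
  L0: [25, 25, 68, 25]
  L1: h(25,25)=(25*31+25)%997=800 h(68,25)=(68*31+25)%997=139 -> [800, 139]
  L2: h(800,139)=(800*31+139)%997=14 -> [14]
  root = 14 != target 511
Candidate D: set leaf[3] = 91 -> leaves = [25, 25, 19, 91]
  L0: [25, 25, 19, 91]
  L1: h(25,25)=(25*31+25)%997=800 h(19,91)=(19*31+91)%997=680 -> [800, 680]
  L2: h(800,680)=(800*31+680)%997=555 -> [555]
  root = 555 != target 511
Candidate A produces the target root.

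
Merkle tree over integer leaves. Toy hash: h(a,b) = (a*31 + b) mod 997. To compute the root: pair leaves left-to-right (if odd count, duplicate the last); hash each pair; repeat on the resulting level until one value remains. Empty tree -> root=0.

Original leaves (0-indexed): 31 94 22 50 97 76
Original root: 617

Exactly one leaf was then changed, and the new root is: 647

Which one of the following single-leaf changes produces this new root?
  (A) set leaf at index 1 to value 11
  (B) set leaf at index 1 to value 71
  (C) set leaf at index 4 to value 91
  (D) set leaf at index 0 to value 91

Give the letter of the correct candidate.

Original leaves: [31, 94, 22, 50, 97, 76]
Target new root: 647
Try each candidate change and compute the resulting root:
Candidate A: set leaf[1] = 11 -> leaves = [31, 11, 22, 50, 97, 76]
  L0: [31, 11, 22, 50, 97, 76]
  L1: h(31,11)=(31*31+11)%997=972 h(22,50)=(22*31+50)%997=732 h(97,76)=(97*31+76)%997=92 -> [972, 732, 92]
  L2: h(972,732)=(972*31+732)%997=954 h(92,92)=(92*31+92)%997=950 -> [954, 950]
  L3: h(954,950)=(954*31+950)%997=614 -> [614]
  root = 614 != target 647
Candidate B: set leaf[1] = 71 -> leaves = [31, 71, 22, 50, 97, 76]
  L0: [31, 71, 22, 50, 97, 76]
  L1: h(31,71)=(31*31+71)%997=35 h(22,50)=(22*31+50)%997=732 h(97,76)=(97*31+76)%997=92 -> [35, 732, 92]
  L2: h(35,732)=(35*31+732)%997=820 h(92,92)=(92*31+92)%997=950 -> [820, 950]
  L3: h(820,950)=(820*31+950)%997=448 -> [448]
  root = 448 != target 647
Candidate C: set leaf[4] = 91 -> leaves = [31, 94, 22, 50, 91, 76]
  L0: [31, 94, 22, 50, 91, 76]
  L1: h(31,94)=(31*31+94)%997=58 h(22,50)=(22*31+50)%997=732 h(91,76)=(91*31+76)%997=903 -> [58, 732, 903]
  L2: h(58,732)=(58*31+732)%997=536 h(903,903)=(903*31+903)%997=980 -> [536, 980]
  L3: h(536,980)=(536*31+980)%997=647 -> [647]
  root = 647 == target 647  ** MATCH **
Candidate D: set leaf[0] = 91 -> leaves = [91, 94, 22, 50, 97, 76]
  L0: [91, 94, 22, 50, 97, 76]
  L1: h(91,94)=(91*31+94)%997=921 h(22,50)=(22*31+50)%997=732 h(97,76)=(97*31+76)%997=92 -> [921, 732, 92]
  L2: h(921,732)=(921*31+732)%997=370 h(92,92)=(92*31+92)%997=950 -> [370, 950]
  L3: h(370,950)=(370*31+950)%997=456 -> [456]
  root = 456 != target 647
Candidate C produces the target root.

Answer: C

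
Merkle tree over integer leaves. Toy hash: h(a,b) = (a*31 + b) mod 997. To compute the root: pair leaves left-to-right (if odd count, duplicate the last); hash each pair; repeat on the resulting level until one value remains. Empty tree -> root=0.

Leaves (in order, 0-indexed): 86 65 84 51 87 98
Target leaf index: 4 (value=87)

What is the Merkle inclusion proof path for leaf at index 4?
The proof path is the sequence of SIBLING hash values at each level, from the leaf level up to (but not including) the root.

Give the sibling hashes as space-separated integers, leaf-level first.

Answer: 98 801 577

Derivation:
L0 (leaves): [86, 65, 84, 51, 87, 98], target index=4
L1: h(86,65)=(86*31+65)%997=737 [pair 0] h(84,51)=(84*31+51)%997=661 [pair 1] h(87,98)=(87*31+98)%997=801 [pair 2] -> [737, 661, 801]
  Sibling for proof at L0: 98
L2: h(737,661)=(737*31+661)%997=577 [pair 0] h(801,801)=(801*31+801)%997=707 [pair 1] -> [577, 707]
  Sibling for proof at L1: 801
L3: h(577,707)=(577*31+707)%997=648 [pair 0] -> [648]
  Sibling for proof at L2: 577
Root: 648
Proof path (sibling hashes from leaf to root): [98, 801, 577]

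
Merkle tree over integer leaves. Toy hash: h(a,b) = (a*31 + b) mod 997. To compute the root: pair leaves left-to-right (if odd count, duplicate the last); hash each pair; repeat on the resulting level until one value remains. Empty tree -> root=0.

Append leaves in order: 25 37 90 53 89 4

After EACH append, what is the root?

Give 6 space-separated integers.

After append 25 (leaves=[25]):
  L0: [25]
  root=25
After append 37 (leaves=[25, 37]):
  L0: [25, 37]
  L1: h(25,37)=(25*31+37)%997=812 -> [812]
  root=812
After append 90 (leaves=[25, 37, 90]):
  L0: [25, 37, 90]
  L1: h(25,37)=(25*31+37)%997=812 h(90,90)=(90*31+90)%997=886 -> [812, 886]
  L2: h(812,886)=(812*31+886)%997=136 -> [136]
  root=136
After append 53 (leaves=[25, 37, 90, 53]):
  L0: [25, 37, 90, 53]
  L1: h(25,37)=(25*31+37)%997=812 h(90,53)=(90*31+53)%997=849 -> [812, 849]
  L2: h(812,849)=(812*31+849)%997=99 -> [99]
  root=99
After append 89 (leaves=[25, 37, 90, 53, 89]):
  L0: [25, 37, 90, 53, 89]
  L1: h(25,37)=(25*31+37)%997=812 h(90,53)=(90*31+53)%997=849 h(89,89)=(89*31+89)%997=854 -> [812, 849, 854]
  L2: h(812,849)=(812*31+849)%997=99 h(854,854)=(854*31+854)%997=409 -> [99, 409]
  L3: h(99,409)=(99*31+409)%997=487 -> [487]
  root=487
After append 4 (leaves=[25, 37, 90, 53, 89, 4]):
  L0: [25, 37, 90, 53, 89, 4]
  L1: h(25,37)=(25*31+37)%997=812 h(90,53)=(90*31+53)%997=849 h(89,4)=(89*31+4)%997=769 -> [812, 849, 769]
  L2: h(812,849)=(812*31+849)%997=99 h(769,769)=(769*31+769)%997=680 -> [99, 680]
  L3: h(99,680)=(99*31+680)%997=758 -> [758]
  root=758

Answer: 25 812 136 99 487 758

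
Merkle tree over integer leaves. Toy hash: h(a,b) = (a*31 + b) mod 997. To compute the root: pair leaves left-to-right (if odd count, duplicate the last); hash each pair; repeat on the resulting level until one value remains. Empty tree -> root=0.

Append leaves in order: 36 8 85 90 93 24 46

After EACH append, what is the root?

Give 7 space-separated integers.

After append 36 (leaves=[36]):
  L0: [36]
  root=36
After append 8 (leaves=[36, 8]):
  L0: [36, 8]
  L1: h(36,8)=(36*31+8)%997=127 -> [127]
  root=127
After append 85 (leaves=[36, 8, 85]):
  L0: [36, 8, 85]
  L1: h(36,8)=(36*31+8)%997=127 h(85,85)=(85*31+85)%997=726 -> [127, 726]
  L2: h(127,726)=(127*31+726)%997=675 -> [675]
  root=675
After append 90 (leaves=[36, 8, 85, 90]):
  L0: [36, 8, 85, 90]
  L1: h(36,8)=(36*31+8)%997=127 h(85,90)=(85*31+90)%997=731 -> [127, 731]
  L2: h(127,731)=(127*31+731)%997=680 -> [680]
  root=680
After append 93 (leaves=[36, 8, 85, 90, 93]):
  L0: [36, 8, 85, 90, 93]
  L1: h(36,8)=(36*31+8)%997=127 h(85,90)=(85*31+90)%997=731 h(93,93)=(93*31+93)%997=982 -> [127, 731, 982]
  L2: h(127,731)=(127*31+731)%997=680 h(982,982)=(982*31+982)%997=517 -> [680, 517]
  L3: h(680,517)=(680*31+517)%997=660 -> [660]
  root=660
After append 24 (leaves=[36, 8, 85, 90, 93, 24]):
  L0: [36, 8, 85, 90, 93, 24]
  L1: h(36,8)=(36*31+8)%997=127 h(85,90)=(85*31+90)%997=731 h(93,24)=(93*31+24)%997=913 -> [127, 731, 913]
  L2: h(127,731)=(127*31+731)%997=680 h(913,913)=(913*31+913)%997=303 -> [680, 303]
  L3: h(680,303)=(680*31+303)%997=446 -> [446]
  root=446
After append 46 (leaves=[36, 8, 85, 90, 93, 24, 46]):
  L0: [36, 8, 85, 90, 93, 24, 46]
  L1: h(36,8)=(36*31+8)%997=127 h(85,90)=(85*31+90)%997=731 h(93,24)=(93*31+24)%997=913 h(46,46)=(46*31+46)%997=475 -> [127, 731, 913, 475]
  L2: h(127,731)=(127*31+731)%997=680 h(913,475)=(913*31+475)%997=862 -> [680, 862]
  L3: h(680,862)=(680*31+862)%997=8 -> [8]
  root=8

Answer: 36 127 675 680 660 446 8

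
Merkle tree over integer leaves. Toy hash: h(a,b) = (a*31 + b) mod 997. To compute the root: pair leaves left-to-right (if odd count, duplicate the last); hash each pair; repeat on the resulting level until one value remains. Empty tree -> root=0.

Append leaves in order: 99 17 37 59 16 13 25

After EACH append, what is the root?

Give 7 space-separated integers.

After append 99 (leaves=[99]):
  L0: [99]
  root=99
After append 17 (leaves=[99, 17]):
  L0: [99, 17]
  L1: h(99,17)=(99*31+17)%997=95 -> [95]
  root=95
After append 37 (leaves=[99, 17, 37]):
  L0: [99, 17, 37]
  L1: h(99,17)=(99*31+17)%997=95 h(37,37)=(37*31+37)%997=187 -> [95, 187]
  L2: h(95,187)=(95*31+187)%997=141 -> [141]
  root=141
After append 59 (leaves=[99, 17, 37, 59]):
  L0: [99, 17, 37, 59]
  L1: h(99,17)=(99*31+17)%997=95 h(37,59)=(37*31+59)%997=209 -> [95, 209]
  L2: h(95,209)=(95*31+209)%997=163 -> [163]
  root=163
After append 16 (leaves=[99, 17, 37, 59, 16]):
  L0: [99, 17, 37, 59, 16]
  L1: h(99,17)=(99*31+17)%997=95 h(37,59)=(37*31+59)%997=209 h(16,16)=(16*31+16)%997=512 -> [95, 209, 512]
  L2: h(95,209)=(95*31+209)%997=163 h(512,512)=(512*31+512)%997=432 -> [163, 432]
  L3: h(163,432)=(163*31+432)%997=500 -> [500]
  root=500
After append 13 (leaves=[99, 17, 37, 59, 16, 13]):
  L0: [99, 17, 37, 59, 16, 13]
  L1: h(99,17)=(99*31+17)%997=95 h(37,59)=(37*31+59)%997=209 h(16,13)=(16*31+13)%997=509 -> [95, 209, 509]
  L2: h(95,209)=(95*31+209)%997=163 h(509,509)=(509*31+509)%997=336 -> [163, 336]
  L3: h(163,336)=(163*31+336)%997=404 -> [404]
  root=404
After append 25 (leaves=[99, 17, 37, 59, 16, 13, 25]):
  L0: [99, 17, 37, 59, 16, 13, 25]
  L1: h(99,17)=(99*31+17)%997=95 h(37,59)=(37*31+59)%997=209 h(16,13)=(16*31+13)%997=509 h(25,25)=(25*31+25)%997=800 -> [95, 209, 509, 800]
  L2: h(95,209)=(95*31+209)%997=163 h(509,800)=(509*31+800)%997=627 -> [163, 627]
  L3: h(163,627)=(163*31+627)%997=695 -> [695]
  root=695

Answer: 99 95 141 163 500 404 695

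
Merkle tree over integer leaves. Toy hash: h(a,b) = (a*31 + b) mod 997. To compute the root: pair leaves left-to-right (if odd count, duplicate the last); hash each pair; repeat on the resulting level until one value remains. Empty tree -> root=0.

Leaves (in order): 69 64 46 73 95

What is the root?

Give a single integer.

L0: [69, 64, 46, 73, 95]
L1: h(69,64)=(69*31+64)%997=209 h(46,73)=(46*31+73)%997=502 h(95,95)=(95*31+95)%997=49 -> [209, 502, 49]
L2: h(209,502)=(209*31+502)%997=2 h(49,49)=(49*31+49)%997=571 -> [2, 571]
L3: h(2,571)=(2*31+571)%997=633 -> [633]

Answer: 633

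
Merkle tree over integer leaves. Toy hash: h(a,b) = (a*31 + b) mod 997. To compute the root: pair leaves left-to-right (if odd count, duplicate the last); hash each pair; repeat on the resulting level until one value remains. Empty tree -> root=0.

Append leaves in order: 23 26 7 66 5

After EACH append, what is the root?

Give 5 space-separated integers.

Answer: 23 739 202 261 250

Derivation:
After append 23 (leaves=[23]):
  L0: [23]
  root=23
After append 26 (leaves=[23, 26]):
  L0: [23, 26]
  L1: h(23,26)=(23*31+26)%997=739 -> [739]
  root=739
After append 7 (leaves=[23, 26, 7]):
  L0: [23, 26, 7]
  L1: h(23,26)=(23*31+26)%997=739 h(7,7)=(7*31+7)%997=224 -> [739, 224]
  L2: h(739,224)=(739*31+224)%997=202 -> [202]
  root=202
After append 66 (leaves=[23, 26, 7, 66]):
  L0: [23, 26, 7, 66]
  L1: h(23,26)=(23*31+26)%997=739 h(7,66)=(7*31+66)%997=283 -> [739, 283]
  L2: h(739,283)=(739*31+283)%997=261 -> [261]
  root=261
After append 5 (leaves=[23, 26, 7, 66, 5]):
  L0: [23, 26, 7, 66, 5]
  L1: h(23,26)=(23*31+26)%997=739 h(7,66)=(7*31+66)%997=283 h(5,5)=(5*31+5)%997=160 -> [739, 283, 160]
  L2: h(739,283)=(739*31+283)%997=261 h(160,160)=(160*31+160)%997=135 -> [261, 135]
  L3: h(261,135)=(261*31+135)%997=250 -> [250]
  root=250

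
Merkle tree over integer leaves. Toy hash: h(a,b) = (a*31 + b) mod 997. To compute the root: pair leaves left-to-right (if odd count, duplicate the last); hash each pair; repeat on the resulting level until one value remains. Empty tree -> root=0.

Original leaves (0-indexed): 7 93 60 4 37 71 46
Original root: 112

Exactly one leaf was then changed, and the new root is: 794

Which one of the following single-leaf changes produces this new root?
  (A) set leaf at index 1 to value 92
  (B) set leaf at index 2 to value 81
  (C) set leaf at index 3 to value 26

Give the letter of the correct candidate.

Original leaves: [7, 93, 60, 4, 37, 71, 46]
Target new root: 794
Try each candidate change and compute the resulting root:
Candidate A: set leaf[1] = 92 -> leaves = [7, 92, 60, 4, 37, 71, 46]
  L0: [7, 92, 60, 4, 37, 71, 46]
  L1: h(7,92)=(7*31+92)%997=309 h(60,4)=(60*31+4)%997=867 h(37,71)=(37*31+71)%997=221 h(46,46)=(46*31+46)%997=475 -> [309, 867, 221, 475]
  L2: h(309,867)=(309*31+867)%997=476 h(221,475)=(221*31+475)%997=347 -> [476, 347]
  L3: h(476,347)=(476*31+347)%997=148 -> [148]
  root = 148 != target 794
Candidate B: set leaf[2] = 81 -> leaves = [7, 93, 81, 4, 37, 71, 46]
  L0: [7, 93, 81, 4, 37, 71, 46]
  L1: h(7,93)=(7*31+93)%997=310 h(81,4)=(81*31+4)%997=521 h(37,71)=(37*31+71)%997=221 h(46,46)=(46*31+46)%997=475 -> [310, 521, 221, 475]
  L2: h(310,521)=(310*31+521)%997=161 h(221,475)=(221*31+475)%997=347 -> [161, 347]
  L3: h(161,347)=(161*31+347)%997=353 -> [353]
  root = 353 != target 794
Candidate C: set leaf[3] = 26 -> leaves = [7, 93, 60, 26, 37, 71, 46]
  L0: [7, 93, 60, 26, 37, 71, 46]
  L1: h(7,93)=(7*31+93)%997=310 h(60,26)=(60*31+26)%997=889 h(37,71)=(37*31+71)%997=221 h(46,46)=(46*31+46)%997=475 -> [310, 889, 221, 475]
  L2: h(310,889)=(310*31+889)%997=529 h(221,475)=(221*31+475)%997=347 -> [529, 347]
  L3: h(529,347)=(529*31+347)%997=794 -> [794]
  root = 794 == target 794  ** MATCH **
Candidate C produces the target root.

Answer: C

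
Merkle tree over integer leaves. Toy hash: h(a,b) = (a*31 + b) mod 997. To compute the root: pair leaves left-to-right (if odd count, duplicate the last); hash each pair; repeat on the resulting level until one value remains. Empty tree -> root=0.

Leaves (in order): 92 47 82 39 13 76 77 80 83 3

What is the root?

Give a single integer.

Answer: 955

Derivation:
L0: [92, 47, 82, 39, 13, 76, 77, 80, 83, 3]
L1: h(92,47)=(92*31+47)%997=905 h(82,39)=(82*31+39)%997=587 h(13,76)=(13*31+76)%997=479 h(77,80)=(77*31+80)%997=473 h(83,3)=(83*31+3)%997=582 -> [905, 587, 479, 473, 582]
L2: h(905,587)=(905*31+587)%997=726 h(479,473)=(479*31+473)%997=367 h(582,582)=(582*31+582)%997=678 -> [726, 367, 678]
L3: h(726,367)=(726*31+367)%997=939 h(678,678)=(678*31+678)%997=759 -> [939, 759]
L4: h(939,759)=(939*31+759)%997=955 -> [955]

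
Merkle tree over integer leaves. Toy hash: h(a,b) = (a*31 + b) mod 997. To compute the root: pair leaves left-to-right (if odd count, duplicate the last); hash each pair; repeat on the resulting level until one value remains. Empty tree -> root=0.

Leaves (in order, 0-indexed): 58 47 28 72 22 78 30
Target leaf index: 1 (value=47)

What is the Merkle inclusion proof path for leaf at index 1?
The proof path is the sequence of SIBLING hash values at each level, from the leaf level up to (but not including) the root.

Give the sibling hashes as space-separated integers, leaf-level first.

Answer: 58 940 592

Derivation:
L0 (leaves): [58, 47, 28, 72, 22, 78, 30], target index=1
L1: h(58,47)=(58*31+47)%997=848 [pair 0] h(28,72)=(28*31+72)%997=940 [pair 1] h(22,78)=(22*31+78)%997=760 [pair 2] h(30,30)=(30*31+30)%997=960 [pair 3] -> [848, 940, 760, 960]
  Sibling for proof at L0: 58
L2: h(848,940)=(848*31+940)%997=309 [pair 0] h(760,960)=(760*31+960)%997=592 [pair 1] -> [309, 592]
  Sibling for proof at L1: 940
L3: h(309,592)=(309*31+592)%997=201 [pair 0] -> [201]
  Sibling for proof at L2: 592
Root: 201
Proof path (sibling hashes from leaf to root): [58, 940, 592]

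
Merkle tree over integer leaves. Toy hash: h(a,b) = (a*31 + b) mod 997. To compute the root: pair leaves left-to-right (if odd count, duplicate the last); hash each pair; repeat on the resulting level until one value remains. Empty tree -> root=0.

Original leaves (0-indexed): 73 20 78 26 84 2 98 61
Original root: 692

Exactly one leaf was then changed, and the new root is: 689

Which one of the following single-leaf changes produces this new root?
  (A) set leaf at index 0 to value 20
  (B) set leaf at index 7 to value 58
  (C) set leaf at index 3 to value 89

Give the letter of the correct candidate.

Original leaves: [73, 20, 78, 26, 84, 2, 98, 61]
Target new root: 689
Try each candidate change and compute the resulting root:
Candidate A: set leaf[0] = 20 -> leaves = [20, 20, 78, 26, 84, 2, 98, 61]
  L0: [20, 20, 78, 26, 84, 2, 98, 61]
  L1: h(20,20)=(20*31+20)%997=640 h(78,26)=(78*31+26)%997=450 h(84,2)=(84*31+2)%997=612 h(98,61)=(98*31+61)%997=108 -> [640, 450, 612, 108]
  L2: h(640,450)=(640*31+450)%997=350 h(612,108)=(612*31+108)%997=137 -> [350, 137]
  L3: h(350,137)=(350*31+137)%997=20 -> [20]
  root = 20 != target 689
Candidate B: set leaf[7] = 58 -> leaves = [73, 20, 78, 26, 84, 2, 98, 58]
  L0: [73, 20, 78, 26, 84, 2, 98, 58]
  L1: h(73,20)=(73*31+20)%997=289 h(78,26)=(78*31+26)%997=450 h(84,2)=(84*31+2)%997=612 h(98,58)=(98*31+58)%997=105 -> [289, 450, 612, 105]
  L2: h(289,450)=(289*31+450)%997=436 h(612,105)=(612*31+105)%997=134 -> [436, 134]
  L3: h(436,134)=(436*31+134)%997=689 -> [689]
  root = 689 == target 689  ** MATCH **
Candidate C: set leaf[3] = 89 -> leaves = [73, 20, 78, 89, 84, 2, 98, 61]
  L0: [73, 20, 78, 89, 84, 2, 98, 61]
  L1: h(73,20)=(73*31+20)%997=289 h(78,89)=(78*31+89)%997=513 h(84,2)=(84*31+2)%997=612 h(98,61)=(98*31+61)%997=108 -> [289, 513, 612, 108]
  L2: h(289,513)=(289*31+513)%997=499 h(612,108)=(612*31+108)%997=137 -> [499, 137]
  L3: h(499,137)=(499*31+137)%997=651 -> [651]
  root = 651 != target 689
Candidate B produces the target root.

Answer: B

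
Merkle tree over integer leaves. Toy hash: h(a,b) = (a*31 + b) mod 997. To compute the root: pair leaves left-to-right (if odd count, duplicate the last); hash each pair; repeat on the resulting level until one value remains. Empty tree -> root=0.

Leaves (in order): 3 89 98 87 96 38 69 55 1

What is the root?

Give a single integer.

L0: [3, 89, 98, 87, 96, 38, 69, 55, 1]
L1: h(3,89)=(3*31+89)%997=182 h(98,87)=(98*31+87)%997=134 h(96,38)=(96*31+38)%997=23 h(69,55)=(69*31+55)%997=200 h(1,1)=(1*31+1)%997=32 -> [182, 134, 23, 200, 32]
L2: h(182,134)=(182*31+134)%997=791 h(23,200)=(23*31+200)%997=913 h(32,32)=(32*31+32)%997=27 -> [791, 913, 27]
L3: h(791,913)=(791*31+913)%997=509 h(27,27)=(27*31+27)%997=864 -> [509, 864]
L4: h(509,864)=(509*31+864)%997=691 -> [691]

Answer: 691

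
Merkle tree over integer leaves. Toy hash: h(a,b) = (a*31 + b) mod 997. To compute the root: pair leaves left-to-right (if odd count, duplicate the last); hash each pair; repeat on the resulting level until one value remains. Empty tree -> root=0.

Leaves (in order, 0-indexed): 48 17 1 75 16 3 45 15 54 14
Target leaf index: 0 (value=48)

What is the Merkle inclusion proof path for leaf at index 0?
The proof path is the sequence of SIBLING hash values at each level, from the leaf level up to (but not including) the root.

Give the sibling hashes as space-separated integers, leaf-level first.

Answer: 17 106 927 711

Derivation:
L0 (leaves): [48, 17, 1, 75, 16, 3, 45, 15, 54, 14], target index=0
L1: h(48,17)=(48*31+17)%997=508 [pair 0] h(1,75)=(1*31+75)%997=106 [pair 1] h(16,3)=(16*31+3)%997=499 [pair 2] h(45,15)=(45*31+15)%997=413 [pair 3] h(54,14)=(54*31+14)%997=691 [pair 4] -> [508, 106, 499, 413, 691]
  Sibling for proof at L0: 17
L2: h(508,106)=(508*31+106)%997=899 [pair 0] h(499,413)=(499*31+413)%997=927 [pair 1] h(691,691)=(691*31+691)%997=178 [pair 2] -> [899, 927, 178]
  Sibling for proof at L1: 106
L3: h(899,927)=(899*31+927)%997=880 [pair 0] h(178,178)=(178*31+178)%997=711 [pair 1] -> [880, 711]
  Sibling for proof at L2: 927
L4: h(880,711)=(880*31+711)%997=75 [pair 0] -> [75]
  Sibling for proof at L3: 711
Root: 75
Proof path (sibling hashes from leaf to root): [17, 106, 927, 711]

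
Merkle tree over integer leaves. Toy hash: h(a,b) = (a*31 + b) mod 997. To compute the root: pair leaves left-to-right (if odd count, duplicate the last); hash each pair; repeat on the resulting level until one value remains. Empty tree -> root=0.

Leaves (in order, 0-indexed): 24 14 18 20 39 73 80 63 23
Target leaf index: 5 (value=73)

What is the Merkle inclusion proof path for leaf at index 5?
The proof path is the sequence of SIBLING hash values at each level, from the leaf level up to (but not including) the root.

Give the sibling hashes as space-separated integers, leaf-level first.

Answer: 39 549 148 929

Derivation:
L0 (leaves): [24, 14, 18, 20, 39, 73, 80, 63, 23], target index=5
L1: h(24,14)=(24*31+14)%997=758 [pair 0] h(18,20)=(18*31+20)%997=578 [pair 1] h(39,73)=(39*31+73)%997=285 [pair 2] h(80,63)=(80*31+63)%997=549 [pair 3] h(23,23)=(23*31+23)%997=736 [pair 4] -> [758, 578, 285, 549, 736]
  Sibling for proof at L0: 39
L2: h(758,578)=(758*31+578)%997=148 [pair 0] h(285,549)=(285*31+549)%997=411 [pair 1] h(736,736)=(736*31+736)%997=621 [pair 2] -> [148, 411, 621]
  Sibling for proof at L1: 549
L3: h(148,411)=(148*31+411)%997=14 [pair 0] h(621,621)=(621*31+621)%997=929 [pair 1] -> [14, 929]
  Sibling for proof at L2: 148
L4: h(14,929)=(14*31+929)%997=366 [pair 0] -> [366]
  Sibling for proof at L3: 929
Root: 366
Proof path (sibling hashes from leaf to root): [39, 549, 148, 929]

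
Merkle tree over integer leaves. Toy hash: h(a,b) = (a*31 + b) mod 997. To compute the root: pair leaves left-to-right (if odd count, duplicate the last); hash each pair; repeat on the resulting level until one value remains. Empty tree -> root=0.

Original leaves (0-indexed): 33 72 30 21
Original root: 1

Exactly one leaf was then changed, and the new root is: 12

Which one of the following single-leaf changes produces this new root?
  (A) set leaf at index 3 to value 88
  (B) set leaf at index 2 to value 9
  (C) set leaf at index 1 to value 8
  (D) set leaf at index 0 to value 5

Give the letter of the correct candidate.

Original leaves: [33, 72, 30, 21]
Target new root: 12
Try each candidate change and compute the resulting root:
Candidate A: set leaf[3] = 88 -> leaves = [33, 72, 30, 88]
  L0: [33, 72, 30, 88]
  L1: h(33,72)=(33*31+72)%997=98 h(30,88)=(30*31+88)%997=21 -> [98, 21]
  L2: h(98,21)=(98*31+21)%997=68 -> [68]
  root = 68 != target 12
Candidate B: set leaf[2] = 9 -> leaves = [33, 72, 9, 21]
  L0: [33, 72, 9, 21]
  L1: h(33,72)=(33*31+72)%997=98 h(9,21)=(9*31+21)%997=300 -> [98, 300]
  L2: h(98,300)=(98*31+300)%997=347 -> [347]
  root = 347 != target 12
Candidate C: set leaf[1] = 8 -> leaves = [33, 8, 30, 21]
  L0: [33, 8, 30, 21]
  L1: h(33,8)=(33*31+8)%997=34 h(30,21)=(30*31+21)%997=951 -> [34, 951]
  L2: h(34,951)=(34*31+951)%997=11 -> [11]
  root = 11 != target 12
Candidate D: set leaf[0] = 5 -> leaves = [5, 72, 30, 21]
  L0: [5, 72, 30, 21]
  L1: h(5,72)=(5*31+72)%997=227 h(30,21)=(30*31+21)%997=951 -> [227, 951]
  L2: h(227,951)=(227*31+951)%997=12 -> [12]
  root = 12 == target 12  ** MATCH **
Candidate D produces the target root.

Answer: D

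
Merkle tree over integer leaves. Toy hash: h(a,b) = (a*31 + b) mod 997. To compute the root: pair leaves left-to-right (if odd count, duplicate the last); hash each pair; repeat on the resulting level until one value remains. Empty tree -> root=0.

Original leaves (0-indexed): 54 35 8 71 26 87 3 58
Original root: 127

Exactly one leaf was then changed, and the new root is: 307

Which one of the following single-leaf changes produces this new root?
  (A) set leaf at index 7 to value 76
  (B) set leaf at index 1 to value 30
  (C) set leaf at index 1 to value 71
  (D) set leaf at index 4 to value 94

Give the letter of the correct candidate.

Original leaves: [54, 35, 8, 71, 26, 87, 3, 58]
Target new root: 307
Try each candidate change and compute the resulting root:
Candidate A: set leaf[7] = 76 -> leaves = [54, 35, 8, 71, 26, 87, 3, 76]
  L0: [54, 35, 8, 71, 26, 87, 3, 76]
  L1: h(54,35)=(54*31+35)%997=712 h(8,71)=(8*31+71)%997=319 h(26,87)=(26*31+87)%997=893 h(3,76)=(3*31+76)%997=169 -> [712, 319, 893, 169]
  L2: h(712,319)=(712*31+319)%997=457 h(893,169)=(893*31+169)%997=933 -> [457, 933]
  L3: h(457,933)=(457*31+933)%997=145 -> [145]
  root = 145 != target 307
Candidate B: set leaf[1] = 30 -> leaves = [54, 30, 8, 71, 26, 87, 3, 58]
  L0: [54, 30, 8, 71, 26, 87, 3, 58]
  L1: h(54,30)=(54*31+30)%997=707 h(8,71)=(8*31+71)%997=319 h(26,87)=(26*31+87)%997=893 h(3,58)=(3*31+58)%997=151 -> [707, 319, 893, 151]
  L2: h(707,319)=(707*31+319)%997=302 h(893,151)=(893*31+151)%997=915 -> [302, 915]
  L3: h(302,915)=(302*31+915)%997=307 -> [307]
  root = 307 == target 307  ** MATCH **
Candidate C: set leaf[1] = 71 -> leaves = [54, 71, 8, 71, 26, 87, 3, 58]
  L0: [54, 71, 8, 71, 26, 87, 3, 58]
  L1: h(54,71)=(54*31+71)%997=748 h(8,71)=(8*31+71)%997=319 h(26,87)=(26*31+87)%997=893 h(3,58)=(3*31+58)%997=151 -> [748, 319, 893, 151]
  L2: h(748,319)=(748*31+319)%997=576 h(893,151)=(893*31+151)%997=915 -> [576, 915]
  L3: h(576,915)=(576*31+915)%997=825 -> [825]
  root = 825 != target 307
Candidate D: set leaf[4] = 94 -> leaves = [54, 35, 8, 71, 94, 87, 3, 58]
  L0: [54, 35, 8, 71, 94, 87, 3, 58]
  L1: h(54,35)=(54*31+35)%997=712 h(8,71)=(8*31+71)%997=319 h(94,87)=(94*31+87)%997=10 h(3,58)=(3*31+58)%997=151 -> [712, 319, 10, 151]
  L2: h(712,319)=(712*31+319)%997=457 h(10,151)=(10*31+151)%997=461 -> [457, 461]
  L3: h(457,461)=(457*31+461)%997=670 -> [670]
  root = 670 != target 307
Candidate B produces the target root.

Answer: B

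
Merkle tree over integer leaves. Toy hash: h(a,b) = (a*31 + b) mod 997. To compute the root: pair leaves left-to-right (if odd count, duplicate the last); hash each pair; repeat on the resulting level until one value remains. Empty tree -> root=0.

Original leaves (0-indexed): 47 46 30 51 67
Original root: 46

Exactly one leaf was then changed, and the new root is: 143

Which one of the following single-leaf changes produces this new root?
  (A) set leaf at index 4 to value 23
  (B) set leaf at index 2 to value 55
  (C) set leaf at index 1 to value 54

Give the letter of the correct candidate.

Answer: B

Derivation:
Original leaves: [47, 46, 30, 51, 67]
Target new root: 143
Try each candidate change and compute the resulting root:
Candidate A: set leaf[4] = 23 -> leaves = [47, 46, 30, 51, 23]
  L0: [47, 46, 30, 51, 23]
  L1: h(47,46)=(47*31+46)%997=506 h(30,51)=(30*31+51)%997=981 h(23,23)=(23*31+23)%997=736 -> [506, 981, 736]
  L2: h(506,981)=(506*31+981)%997=715 h(736,736)=(736*31+736)%997=621 -> [715, 621]
  L3: h(715,621)=(715*31+621)%997=852 -> [852]
  root = 852 != target 143
Candidate B: set leaf[2] = 55 -> leaves = [47, 46, 55, 51, 67]
  L0: [47, 46, 55, 51, 67]
  L1: h(47,46)=(47*31+46)%997=506 h(55,51)=(55*31+51)%997=759 h(67,67)=(67*31+67)%997=150 -> [506, 759, 150]
  L2: h(506,759)=(506*31+759)%997=493 h(150,150)=(150*31+150)%997=812 -> [493, 812]
  L3: h(493,812)=(493*31+812)%997=143 -> [143]
  root = 143 == target 143  ** MATCH **
Candidate C: set leaf[1] = 54 -> leaves = [47, 54, 30, 51, 67]
  L0: [47, 54, 30, 51, 67]
  L1: h(47,54)=(47*31+54)%997=514 h(30,51)=(30*31+51)%997=981 h(67,67)=(67*31+67)%997=150 -> [514, 981, 150]
  L2: h(514,981)=(514*31+981)%997=963 h(150,150)=(150*31+150)%997=812 -> [963, 812]
  L3: h(963,812)=(963*31+812)%997=755 -> [755]
  root = 755 != target 143
Candidate B produces the target root.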